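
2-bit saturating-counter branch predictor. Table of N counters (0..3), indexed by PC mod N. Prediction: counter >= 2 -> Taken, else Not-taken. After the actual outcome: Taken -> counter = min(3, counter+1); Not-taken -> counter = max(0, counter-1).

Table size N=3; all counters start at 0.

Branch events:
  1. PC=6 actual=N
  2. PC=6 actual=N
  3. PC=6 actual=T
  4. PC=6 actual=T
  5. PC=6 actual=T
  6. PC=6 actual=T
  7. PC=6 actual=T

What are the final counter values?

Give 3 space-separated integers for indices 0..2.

Ev 1: PC=6 idx=0 pred=N actual=N -> ctr[0]=0
Ev 2: PC=6 idx=0 pred=N actual=N -> ctr[0]=0
Ev 3: PC=6 idx=0 pred=N actual=T -> ctr[0]=1
Ev 4: PC=6 idx=0 pred=N actual=T -> ctr[0]=2
Ev 5: PC=6 idx=0 pred=T actual=T -> ctr[0]=3
Ev 6: PC=6 idx=0 pred=T actual=T -> ctr[0]=3
Ev 7: PC=6 idx=0 pred=T actual=T -> ctr[0]=3

Answer: 3 0 0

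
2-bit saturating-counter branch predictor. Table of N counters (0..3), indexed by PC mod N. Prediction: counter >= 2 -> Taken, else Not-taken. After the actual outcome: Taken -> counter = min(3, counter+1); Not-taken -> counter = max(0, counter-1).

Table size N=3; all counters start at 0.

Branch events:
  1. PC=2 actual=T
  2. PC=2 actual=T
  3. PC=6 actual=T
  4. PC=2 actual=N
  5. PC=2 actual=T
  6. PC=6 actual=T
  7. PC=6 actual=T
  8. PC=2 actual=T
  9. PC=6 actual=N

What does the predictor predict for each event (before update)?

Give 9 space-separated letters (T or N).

Ev 1: PC=2 idx=2 pred=N actual=T -> ctr[2]=1
Ev 2: PC=2 idx=2 pred=N actual=T -> ctr[2]=2
Ev 3: PC=6 idx=0 pred=N actual=T -> ctr[0]=1
Ev 4: PC=2 idx=2 pred=T actual=N -> ctr[2]=1
Ev 5: PC=2 idx=2 pred=N actual=T -> ctr[2]=2
Ev 6: PC=6 idx=0 pred=N actual=T -> ctr[0]=2
Ev 7: PC=6 idx=0 pred=T actual=T -> ctr[0]=3
Ev 8: PC=2 idx=2 pred=T actual=T -> ctr[2]=3
Ev 9: PC=6 idx=0 pred=T actual=N -> ctr[0]=2

Answer: N N N T N N T T T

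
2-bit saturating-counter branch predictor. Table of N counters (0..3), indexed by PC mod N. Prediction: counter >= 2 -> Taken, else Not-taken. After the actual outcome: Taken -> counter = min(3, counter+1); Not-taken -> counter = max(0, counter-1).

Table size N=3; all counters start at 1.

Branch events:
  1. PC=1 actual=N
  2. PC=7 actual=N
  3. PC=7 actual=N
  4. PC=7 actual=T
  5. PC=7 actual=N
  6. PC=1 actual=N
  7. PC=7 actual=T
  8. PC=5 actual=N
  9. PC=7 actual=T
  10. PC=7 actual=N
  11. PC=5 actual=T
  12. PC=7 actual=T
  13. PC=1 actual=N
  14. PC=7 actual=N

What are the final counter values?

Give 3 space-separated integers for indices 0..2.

Ev 1: PC=1 idx=1 pred=N actual=N -> ctr[1]=0
Ev 2: PC=7 idx=1 pred=N actual=N -> ctr[1]=0
Ev 3: PC=7 idx=1 pred=N actual=N -> ctr[1]=0
Ev 4: PC=7 idx=1 pred=N actual=T -> ctr[1]=1
Ev 5: PC=7 idx=1 pred=N actual=N -> ctr[1]=0
Ev 6: PC=1 idx=1 pred=N actual=N -> ctr[1]=0
Ev 7: PC=7 idx=1 pred=N actual=T -> ctr[1]=1
Ev 8: PC=5 idx=2 pred=N actual=N -> ctr[2]=0
Ev 9: PC=7 idx=1 pred=N actual=T -> ctr[1]=2
Ev 10: PC=7 idx=1 pred=T actual=N -> ctr[1]=1
Ev 11: PC=5 idx=2 pred=N actual=T -> ctr[2]=1
Ev 12: PC=7 idx=1 pred=N actual=T -> ctr[1]=2
Ev 13: PC=1 idx=1 pred=T actual=N -> ctr[1]=1
Ev 14: PC=7 idx=1 pred=N actual=N -> ctr[1]=0

Answer: 1 0 1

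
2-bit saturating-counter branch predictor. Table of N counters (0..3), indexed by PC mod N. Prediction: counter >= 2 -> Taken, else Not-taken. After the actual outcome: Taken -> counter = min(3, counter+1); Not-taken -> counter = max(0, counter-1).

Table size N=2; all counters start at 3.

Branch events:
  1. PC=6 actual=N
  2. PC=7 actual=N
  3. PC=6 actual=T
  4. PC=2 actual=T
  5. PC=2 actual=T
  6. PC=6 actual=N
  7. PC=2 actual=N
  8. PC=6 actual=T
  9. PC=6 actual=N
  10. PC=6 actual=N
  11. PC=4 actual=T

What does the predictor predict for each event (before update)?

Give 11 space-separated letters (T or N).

Ev 1: PC=6 idx=0 pred=T actual=N -> ctr[0]=2
Ev 2: PC=7 idx=1 pred=T actual=N -> ctr[1]=2
Ev 3: PC=6 idx=0 pred=T actual=T -> ctr[0]=3
Ev 4: PC=2 idx=0 pred=T actual=T -> ctr[0]=3
Ev 5: PC=2 idx=0 pred=T actual=T -> ctr[0]=3
Ev 6: PC=6 idx=0 pred=T actual=N -> ctr[0]=2
Ev 7: PC=2 idx=0 pred=T actual=N -> ctr[0]=1
Ev 8: PC=6 idx=0 pred=N actual=T -> ctr[0]=2
Ev 9: PC=6 idx=0 pred=T actual=N -> ctr[0]=1
Ev 10: PC=6 idx=0 pred=N actual=N -> ctr[0]=0
Ev 11: PC=4 idx=0 pred=N actual=T -> ctr[0]=1

Answer: T T T T T T T N T N N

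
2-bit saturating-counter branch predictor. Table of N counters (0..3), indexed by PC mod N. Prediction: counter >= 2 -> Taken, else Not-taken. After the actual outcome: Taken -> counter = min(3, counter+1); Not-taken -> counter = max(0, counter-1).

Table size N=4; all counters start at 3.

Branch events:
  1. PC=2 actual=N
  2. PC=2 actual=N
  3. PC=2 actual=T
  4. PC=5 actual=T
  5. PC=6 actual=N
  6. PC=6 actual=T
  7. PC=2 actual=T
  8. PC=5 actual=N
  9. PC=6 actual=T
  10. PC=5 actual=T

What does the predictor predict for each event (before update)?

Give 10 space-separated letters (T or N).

Answer: T T N T T N T T T T

Derivation:
Ev 1: PC=2 idx=2 pred=T actual=N -> ctr[2]=2
Ev 2: PC=2 idx=2 pred=T actual=N -> ctr[2]=1
Ev 3: PC=2 idx=2 pred=N actual=T -> ctr[2]=2
Ev 4: PC=5 idx=1 pred=T actual=T -> ctr[1]=3
Ev 5: PC=6 idx=2 pred=T actual=N -> ctr[2]=1
Ev 6: PC=6 idx=2 pred=N actual=T -> ctr[2]=2
Ev 7: PC=2 idx=2 pred=T actual=T -> ctr[2]=3
Ev 8: PC=5 idx=1 pred=T actual=N -> ctr[1]=2
Ev 9: PC=6 idx=2 pred=T actual=T -> ctr[2]=3
Ev 10: PC=5 idx=1 pred=T actual=T -> ctr[1]=3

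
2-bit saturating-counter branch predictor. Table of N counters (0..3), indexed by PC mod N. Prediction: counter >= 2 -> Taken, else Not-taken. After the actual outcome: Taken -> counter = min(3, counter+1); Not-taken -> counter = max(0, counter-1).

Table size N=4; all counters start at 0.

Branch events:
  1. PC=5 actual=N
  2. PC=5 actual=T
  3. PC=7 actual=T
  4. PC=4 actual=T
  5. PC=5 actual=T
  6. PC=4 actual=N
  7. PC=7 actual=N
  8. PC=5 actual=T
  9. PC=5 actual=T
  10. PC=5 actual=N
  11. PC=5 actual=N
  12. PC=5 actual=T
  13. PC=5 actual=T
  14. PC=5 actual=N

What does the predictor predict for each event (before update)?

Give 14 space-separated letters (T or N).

Answer: N N N N N N N T T T T N T T

Derivation:
Ev 1: PC=5 idx=1 pred=N actual=N -> ctr[1]=0
Ev 2: PC=5 idx=1 pred=N actual=T -> ctr[1]=1
Ev 3: PC=7 idx=3 pred=N actual=T -> ctr[3]=1
Ev 4: PC=4 idx=0 pred=N actual=T -> ctr[0]=1
Ev 5: PC=5 idx=1 pred=N actual=T -> ctr[1]=2
Ev 6: PC=4 idx=0 pred=N actual=N -> ctr[0]=0
Ev 7: PC=7 idx=3 pred=N actual=N -> ctr[3]=0
Ev 8: PC=5 idx=1 pred=T actual=T -> ctr[1]=3
Ev 9: PC=5 idx=1 pred=T actual=T -> ctr[1]=3
Ev 10: PC=5 idx=1 pred=T actual=N -> ctr[1]=2
Ev 11: PC=5 idx=1 pred=T actual=N -> ctr[1]=1
Ev 12: PC=5 idx=1 pred=N actual=T -> ctr[1]=2
Ev 13: PC=5 idx=1 pred=T actual=T -> ctr[1]=3
Ev 14: PC=5 idx=1 pred=T actual=N -> ctr[1]=2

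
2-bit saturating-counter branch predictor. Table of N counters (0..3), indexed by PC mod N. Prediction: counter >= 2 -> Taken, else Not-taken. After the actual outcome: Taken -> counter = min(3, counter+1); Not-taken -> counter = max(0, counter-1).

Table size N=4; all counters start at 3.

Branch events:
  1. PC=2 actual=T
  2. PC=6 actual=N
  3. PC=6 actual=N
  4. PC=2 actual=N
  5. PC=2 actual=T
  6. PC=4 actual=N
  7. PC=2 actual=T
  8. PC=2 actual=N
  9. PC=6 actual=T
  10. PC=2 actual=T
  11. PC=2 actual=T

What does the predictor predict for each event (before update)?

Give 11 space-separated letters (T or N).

Ev 1: PC=2 idx=2 pred=T actual=T -> ctr[2]=3
Ev 2: PC=6 idx=2 pred=T actual=N -> ctr[2]=2
Ev 3: PC=6 idx=2 pred=T actual=N -> ctr[2]=1
Ev 4: PC=2 idx=2 pred=N actual=N -> ctr[2]=0
Ev 5: PC=2 idx=2 pred=N actual=T -> ctr[2]=1
Ev 6: PC=4 idx=0 pred=T actual=N -> ctr[0]=2
Ev 7: PC=2 idx=2 pred=N actual=T -> ctr[2]=2
Ev 8: PC=2 idx=2 pred=T actual=N -> ctr[2]=1
Ev 9: PC=6 idx=2 pred=N actual=T -> ctr[2]=2
Ev 10: PC=2 idx=2 pred=T actual=T -> ctr[2]=3
Ev 11: PC=2 idx=2 pred=T actual=T -> ctr[2]=3

Answer: T T T N N T N T N T T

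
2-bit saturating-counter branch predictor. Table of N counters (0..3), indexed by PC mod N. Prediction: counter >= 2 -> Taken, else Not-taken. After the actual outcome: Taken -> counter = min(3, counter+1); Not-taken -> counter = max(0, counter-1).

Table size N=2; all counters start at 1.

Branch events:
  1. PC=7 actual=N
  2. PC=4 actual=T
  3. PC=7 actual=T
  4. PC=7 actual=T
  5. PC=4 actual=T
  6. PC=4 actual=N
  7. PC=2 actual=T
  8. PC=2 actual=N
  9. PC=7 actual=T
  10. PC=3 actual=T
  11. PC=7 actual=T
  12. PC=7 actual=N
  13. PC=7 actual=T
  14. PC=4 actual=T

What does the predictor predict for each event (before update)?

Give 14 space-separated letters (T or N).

Answer: N N N N T T T T T T T T T T

Derivation:
Ev 1: PC=7 idx=1 pred=N actual=N -> ctr[1]=0
Ev 2: PC=4 idx=0 pred=N actual=T -> ctr[0]=2
Ev 3: PC=7 idx=1 pred=N actual=T -> ctr[1]=1
Ev 4: PC=7 idx=1 pred=N actual=T -> ctr[1]=2
Ev 5: PC=4 idx=0 pred=T actual=T -> ctr[0]=3
Ev 6: PC=4 idx=0 pred=T actual=N -> ctr[0]=2
Ev 7: PC=2 idx=0 pred=T actual=T -> ctr[0]=3
Ev 8: PC=2 idx=0 pred=T actual=N -> ctr[0]=2
Ev 9: PC=7 idx=1 pred=T actual=T -> ctr[1]=3
Ev 10: PC=3 idx=1 pred=T actual=T -> ctr[1]=3
Ev 11: PC=7 idx=1 pred=T actual=T -> ctr[1]=3
Ev 12: PC=7 idx=1 pred=T actual=N -> ctr[1]=2
Ev 13: PC=7 idx=1 pred=T actual=T -> ctr[1]=3
Ev 14: PC=4 idx=0 pred=T actual=T -> ctr[0]=3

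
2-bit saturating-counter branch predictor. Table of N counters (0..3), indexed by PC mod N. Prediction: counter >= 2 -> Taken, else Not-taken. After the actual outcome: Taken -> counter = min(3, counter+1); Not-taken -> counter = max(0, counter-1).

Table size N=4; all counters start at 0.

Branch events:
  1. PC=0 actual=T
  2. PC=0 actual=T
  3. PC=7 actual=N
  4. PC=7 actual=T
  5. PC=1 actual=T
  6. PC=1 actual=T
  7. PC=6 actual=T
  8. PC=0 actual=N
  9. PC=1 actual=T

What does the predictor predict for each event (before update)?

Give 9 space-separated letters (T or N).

Ev 1: PC=0 idx=0 pred=N actual=T -> ctr[0]=1
Ev 2: PC=0 idx=0 pred=N actual=T -> ctr[0]=2
Ev 3: PC=7 idx=3 pred=N actual=N -> ctr[3]=0
Ev 4: PC=7 idx=3 pred=N actual=T -> ctr[3]=1
Ev 5: PC=1 idx=1 pred=N actual=T -> ctr[1]=1
Ev 6: PC=1 idx=1 pred=N actual=T -> ctr[1]=2
Ev 7: PC=6 idx=2 pred=N actual=T -> ctr[2]=1
Ev 8: PC=0 idx=0 pred=T actual=N -> ctr[0]=1
Ev 9: PC=1 idx=1 pred=T actual=T -> ctr[1]=3

Answer: N N N N N N N T T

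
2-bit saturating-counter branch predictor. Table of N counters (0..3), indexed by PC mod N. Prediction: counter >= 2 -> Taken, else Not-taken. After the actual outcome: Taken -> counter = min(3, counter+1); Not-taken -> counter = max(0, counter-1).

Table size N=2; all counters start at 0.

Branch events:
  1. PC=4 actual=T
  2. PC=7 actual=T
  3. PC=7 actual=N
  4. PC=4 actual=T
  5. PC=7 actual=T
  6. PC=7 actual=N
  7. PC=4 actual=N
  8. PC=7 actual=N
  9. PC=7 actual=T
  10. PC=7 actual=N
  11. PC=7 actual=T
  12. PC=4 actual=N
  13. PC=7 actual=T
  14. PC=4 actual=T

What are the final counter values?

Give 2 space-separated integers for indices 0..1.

Answer: 1 2

Derivation:
Ev 1: PC=4 idx=0 pred=N actual=T -> ctr[0]=1
Ev 2: PC=7 idx=1 pred=N actual=T -> ctr[1]=1
Ev 3: PC=7 idx=1 pred=N actual=N -> ctr[1]=0
Ev 4: PC=4 idx=0 pred=N actual=T -> ctr[0]=2
Ev 5: PC=7 idx=1 pred=N actual=T -> ctr[1]=1
Ev 6: PC=7 idx=1 pred=N actual=N -> ctr[1]=0
Ev 7: PC=4 idx=0 pred=T actual=N -> ctr[0]=1
Ev 8: PC=7 idx=1 pred=N actual=N -> ctr[1]=0
Ev 9: PC=7 idx=1 pred=N actual=T -> ctr[1]=1
Ev 10: PC=7 idx=1 pred=N actual=N -> ctr[1]=0
Ev 11: PC=7 idx=1 pred=N actual=T -> ctr[1]=1
Ev 12: PC=4 idx=0 pred=N actual=N -> ctr[0]=0
Ev 13: PC=7 idx=1 pred=N actual=T -> ctr[1]=2
Ev 14: PC=4 idx=0 pred=N actual=T -> ctr[0]=1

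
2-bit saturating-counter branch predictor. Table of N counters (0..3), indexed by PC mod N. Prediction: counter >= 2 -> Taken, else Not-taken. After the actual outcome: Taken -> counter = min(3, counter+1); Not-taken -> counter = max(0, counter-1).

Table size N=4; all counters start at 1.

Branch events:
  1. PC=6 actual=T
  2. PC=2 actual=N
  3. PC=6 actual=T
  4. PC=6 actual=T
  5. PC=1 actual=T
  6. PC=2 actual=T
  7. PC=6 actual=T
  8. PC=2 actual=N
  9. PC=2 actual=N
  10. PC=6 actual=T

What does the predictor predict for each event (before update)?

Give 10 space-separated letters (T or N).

Answer: N T N T N T T T T N

Derivation:
Ev 1: PC=6 idx=2 pred=N actual=T -> ctr[2]=2
Ev 2: PC=2 idx=2 pred=T actual=N -> ctr[2]=1
Ev 3: PC=6 idx=2 pred=N actual=T -> ctr[2]=2
Ev 4: PC=6 idx=2 pred=T actual=T -> ctr[2]=3
Ev 5: PC=1 idx=1 pred=N actual=T -> ctr[1]=2
Ev 6: PC=2 idx=2 pred=T actual=T -> ctr[2]=3
Ev 7: PC=6 idx=2 pred=T actual=T -> ctr[2]=3
Ev 8: PC=2 idx=2 pred=T actual=N -> ctr[2]=2
Ev 9: PC=2 idx=2 pred=T actual=N -> ctr[2]=1
Ev 10: PC=6 idx=2 pred=N actual=T -> ctr[2]=2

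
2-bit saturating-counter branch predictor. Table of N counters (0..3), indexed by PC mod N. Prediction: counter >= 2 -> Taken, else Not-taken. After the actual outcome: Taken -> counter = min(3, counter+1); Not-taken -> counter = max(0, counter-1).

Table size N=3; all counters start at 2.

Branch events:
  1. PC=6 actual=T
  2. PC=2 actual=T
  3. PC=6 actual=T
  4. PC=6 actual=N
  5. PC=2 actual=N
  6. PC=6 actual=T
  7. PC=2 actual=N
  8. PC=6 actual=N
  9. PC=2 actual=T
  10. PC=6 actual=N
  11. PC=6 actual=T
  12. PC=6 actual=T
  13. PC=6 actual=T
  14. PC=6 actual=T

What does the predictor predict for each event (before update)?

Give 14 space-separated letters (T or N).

Answer: T T T T T T T T N T N T T T

Derivation:
Ev 1: PC=6 idx=0 pred=T actual=T -> ctr[0]=3
Ev 2: PC=2 idx=2 pred=T actual=T -> ctr[2]=3
Ev 3: PC=6 idx=0 pred=T actual=T -> ctr[0]=3
Ev 4: PC=6 idx=0 pred=T actual=N -> ctr[0]=2
Ev 5: PC=2 idx=2 pred=T actual=N -> ctr[2]=2
Ev 6: PC=6 idx=0 pred=T actual=T -> ctr[0]=3
Ev 7: PC=2 idx=2 pred=T actual=N -> ctr[2]=1
Ev 8: PC=6 idx=0 pred=T actual=N -> ctr[0]=2
Ev 9: PC=2 idx=2 pred=N actual=T -> ctr[2]=2
Ev 10: PC=6 idx=0 pred=T actual=N -> ctr[0]=1
Ev 11: PC=6 idx=0 pred=N actual=T -> ctr[0]=2
Ev 12: PC=6 idx=0 pred=T actual=T -> ctr[0]=3
Ev 13: PC=6 idx=0 pred=T actual=T -> ctr[0]=3
Ev 14: PC=6 idx=0 pred=T actual=T -> ctr[0]=3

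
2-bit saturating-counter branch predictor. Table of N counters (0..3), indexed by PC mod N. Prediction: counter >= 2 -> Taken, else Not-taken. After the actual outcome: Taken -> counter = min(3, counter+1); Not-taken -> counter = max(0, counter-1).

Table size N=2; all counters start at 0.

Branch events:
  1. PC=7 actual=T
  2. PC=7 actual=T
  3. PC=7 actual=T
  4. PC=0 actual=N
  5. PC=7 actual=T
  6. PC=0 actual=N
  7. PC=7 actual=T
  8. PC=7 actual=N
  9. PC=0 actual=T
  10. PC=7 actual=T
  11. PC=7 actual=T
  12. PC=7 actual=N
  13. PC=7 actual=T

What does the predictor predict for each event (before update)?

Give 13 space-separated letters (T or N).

Answer: N N T N T N T T N T T T T

Derivation:
Ev 1: PC=7 idx=1 pred=N actual=T -> ctr[1]=1
Ev 2: PC=7 idx=1 pred=N actual=T -> ctr[1]=2
Ev 3: PC=7 idx=1 pred=T actual=T -> ctr[1]=3
Ev 4: PC=0 idx=0 pred=N actual=N -> ctr[0]=0
Ev 5: PC=7 idx=1 pred=T actual=T -> ctr[1]=3
Ev 6: PC=0 idx=0 pred=N actual=N -> ctr[0]=0
Ev 7: PC=7 idx=1 pred=T actual=T -> ctr[1]=3
Ev 8: PC=7 idx=1 pred=T actual=N -> ctr[1]=2
Ev 9: PC=0 idx=0 pred=N actual=T -> ctr[0]=1
Ev 10: PC=7 idx=1 pred=T actual=T -> ctr[1]=3
Ev 11: PC=7 idx=1 pred=T actual=T -> ctr[1]=3
Ev 12: PC=7 idx=1 pred=T actual=N -> ctr[1]=2
Ev 13: PC=7 idx=1 pred=T actual=T -> ctr[1]=3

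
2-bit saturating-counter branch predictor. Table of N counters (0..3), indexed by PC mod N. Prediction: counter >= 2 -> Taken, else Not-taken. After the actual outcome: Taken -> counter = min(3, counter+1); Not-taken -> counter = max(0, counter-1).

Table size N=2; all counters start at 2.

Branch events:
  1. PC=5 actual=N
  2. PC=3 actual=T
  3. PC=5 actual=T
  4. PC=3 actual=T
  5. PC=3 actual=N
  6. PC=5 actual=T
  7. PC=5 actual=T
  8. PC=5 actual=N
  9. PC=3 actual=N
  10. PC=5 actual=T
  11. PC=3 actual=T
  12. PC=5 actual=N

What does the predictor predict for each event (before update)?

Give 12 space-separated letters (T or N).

Ev 1: PC=5 idx=1 pred=T actual=N -> ctr[1]=1
Ev 2: PC=3 idx=1 pred=N actual=T -> ctr[1]=2
Ev 3: PC=5 idx=1 pred=T actual=T -> ctr[1]=3
Ev 4: PC=3 idx=1 pred=T actual=T -> ctr[1]=3
Ev 5: PC=3 idx=1 pred=T actual=N -> ctr[1]=2
Ev 6: PC=5 idx=1 pred=T actual=T -> ctr[1]=3
Ev 7: PC=5 idx=1 pred=T actual=T -> ctr[1]=3
Ev 8: PC=5 idx=1 pred=T actual=N -> ctr[1]=2
Ev 9: PC=3 idx=1 pred=T actual=N -> ctr[1]=1
Ev 10: PC=5 idx=1 pred=N actual=T -> ctr[1]=2
Ev 11: PC=3 idx=1 pred=T actual=T -> ctr[1]=3
Ev 12: PC=5 idx=1 pred=T actual=N -> ctr[1]=2

Answer: T N T T T T T T T N T T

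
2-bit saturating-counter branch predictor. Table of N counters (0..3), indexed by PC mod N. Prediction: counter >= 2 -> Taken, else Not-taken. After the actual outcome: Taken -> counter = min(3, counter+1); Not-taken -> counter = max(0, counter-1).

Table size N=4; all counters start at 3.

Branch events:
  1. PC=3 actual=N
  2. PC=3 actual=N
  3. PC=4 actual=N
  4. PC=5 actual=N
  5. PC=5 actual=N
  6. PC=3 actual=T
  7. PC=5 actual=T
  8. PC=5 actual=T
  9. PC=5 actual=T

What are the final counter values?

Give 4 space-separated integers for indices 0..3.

Answer: 2 3 3 2

Derivation:
Ev 1: PC=3 idx=3 pred=T actual=N -> ctr[3]=2
Ev 2: PC=3 idx=3 pred=T actual=N -> ctr[3]=1
Ev 3: PC=4 idx=0 pred=T actual=N -> ctr[0]=2
Ev 4: PC=5 idx=1 pred=T actual=N -> ctr[1]=2
Ev 5: PC=5 idx=1 pred=T actual=N -> ctr[1]=1
Ev 6: PC=3 idx=3 pred=N actual=T -> ctr[3]=2
Ev 7: PC=5 idx=1 pred=N actual=T -> ctr[1]=2
Ev 8: PC=5 idx=1 pred=T actual=T -> ctr[1]=3
Ev 9: PC=5 idx=1 pred=T actual=T -> ctr[1]=3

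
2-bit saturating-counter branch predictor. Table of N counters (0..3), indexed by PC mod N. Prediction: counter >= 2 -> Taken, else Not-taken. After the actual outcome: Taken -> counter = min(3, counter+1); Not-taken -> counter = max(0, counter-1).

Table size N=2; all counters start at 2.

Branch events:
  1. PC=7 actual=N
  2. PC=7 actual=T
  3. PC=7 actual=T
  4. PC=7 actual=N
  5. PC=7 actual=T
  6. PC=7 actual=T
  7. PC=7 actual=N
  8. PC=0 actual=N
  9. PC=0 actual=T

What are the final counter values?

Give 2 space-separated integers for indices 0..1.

Answer: 2 2

Derivation:
Ev 1: PC=7 idx=1 pred=T actual=N -> ctr[1]=1
Ev 2: PC=7 idx=1 pred=N actual=T -> ctr[1]=2
Ev 3: PC=7 idx=1 pred=T actual=T -> ctr[1]=3
Ev 4: PC=7 idx=1 pred=T actual=N -> ctr[1]=2
Ev 5: PC=7 idx=1 pred=T actual=T -> ctr[1]=3
Ev 6: PC=7 idx=1 pred=T actual=T -> ctr[1]=3
Ev 7: PC=7 idx=1 pred=T actual=N -> ctr[1]=2
Ev 8: PC=0 idx=0 pred=T actual=N -> ctr[0]=1
Ev 9: PC=0 idx=0 pred=N actual=T -> ctr[0]=2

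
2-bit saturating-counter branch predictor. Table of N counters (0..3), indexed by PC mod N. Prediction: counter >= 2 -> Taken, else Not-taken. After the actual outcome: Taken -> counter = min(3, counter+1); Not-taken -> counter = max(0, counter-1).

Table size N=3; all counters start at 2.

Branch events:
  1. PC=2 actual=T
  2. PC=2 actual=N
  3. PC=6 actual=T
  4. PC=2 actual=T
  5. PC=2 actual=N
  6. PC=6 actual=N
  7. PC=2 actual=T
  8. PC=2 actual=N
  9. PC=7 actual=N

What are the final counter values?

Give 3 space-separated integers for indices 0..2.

Answer: 2 1 2

Derivation:
Ev 1: PC=2 idx=2 pred=T actual=T -> ctr[2]=3
Ev 2: PC=2 idx=2 pred=T actual=N -> ctr[2]=2
Ev 3: PC=6 idx=0 pred=T actual=T -> ctr[0]=3
Ev 4: PC=2 idx=2 pred=T actual=T -> ctr[2]=3
Ev 5: PC=2 idx=2 pred=T actual=N -> ctr[2]=2
Ev 6: PC=6 idx=0 pred=T actual=N -> ctr[0]=2
Ev 7: PC=2 idx=2 pred=T actual=T -> ctr[2]=3
Ev 8: PC=2 idx=2 pred=T actual=N -> ctr[2]=2
Ev 9: PC=7 idx=1 pred=T actual=N -> ctr[1]=1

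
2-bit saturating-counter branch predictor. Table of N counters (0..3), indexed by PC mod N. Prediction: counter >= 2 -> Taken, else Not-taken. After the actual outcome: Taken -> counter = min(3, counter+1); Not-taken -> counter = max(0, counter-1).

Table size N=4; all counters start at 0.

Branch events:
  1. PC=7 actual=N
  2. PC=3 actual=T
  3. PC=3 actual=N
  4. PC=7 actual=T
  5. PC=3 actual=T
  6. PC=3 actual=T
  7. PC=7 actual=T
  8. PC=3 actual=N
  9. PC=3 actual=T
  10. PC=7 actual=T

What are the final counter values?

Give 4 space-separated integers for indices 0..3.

Ev 1: PC=7 idx=3 pred=N actual=N -> ctr[3]=0
Ev 2: PC=3 idx=3 pred=N actual=T -> ctr[3]=1
Ev 3: PC=3 idx=3 pred=N actual=N -> ctr[3]=0
Ev 4: PC=7 idx=3 pred=N actual=T -> ctr[3]=1
Ev 5: PC=3 idx=3 pred=N actual=T -> ctr[3]=2
Ev 6: PC=3 idx=3 pred=T actual=T -> ctr[3]=3
Ev 7: PC=7 idx=3 pred=T actual=T -> ctr[3]=3
Ev 8: PC=3 idx=3 pred=T actual=N -> ctr[3]=2
Ev 9: PC=3 idx=3 pred=T actual=T -> ctr[3]=3
Ev 10: PC=7 idx=3 pred=T actual=T -> ctr[3]=3

Answer: 0 0 0 3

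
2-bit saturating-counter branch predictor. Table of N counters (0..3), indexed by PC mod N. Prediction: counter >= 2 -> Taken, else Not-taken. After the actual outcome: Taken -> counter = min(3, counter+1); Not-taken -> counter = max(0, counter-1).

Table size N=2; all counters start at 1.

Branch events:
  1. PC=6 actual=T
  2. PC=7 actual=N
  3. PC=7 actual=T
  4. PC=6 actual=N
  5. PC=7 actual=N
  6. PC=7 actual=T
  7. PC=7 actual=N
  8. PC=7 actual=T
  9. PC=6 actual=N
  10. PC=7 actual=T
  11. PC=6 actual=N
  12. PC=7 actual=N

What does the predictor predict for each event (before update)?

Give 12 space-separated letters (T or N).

Ev 1: PC=6 idx=0 pred=N actual=T -> ctr[0]=2
Ev 2: PC=7 idx=1 pred=N actual=N -> ctr[1]=0
Ev 3: PC=7 idx=1 pred=N actual=T -> ctr[1]=1
Ev 4: PC=6 idx=0 pred=T actual=N -> ctr[0]=1
Ev 5: PC=7 idx=1 pred=N actual=N -> ctr[1]=0
Ev 6: PC=7 idx=1 pred=N actual=T -> ctr[1]=1
Ev 7: PC=7 idx=1 pred=N actual=N -> ctr[1]=0
Ev 8: PC=7 idx=1 pred=N actual=T -> ctr[1]=1
Ev 9: PC=6 idx=0 pred=N actual=N -> ctr[0]=0
Ev 10: PC=7 idx=1 pred=N actual=T -> ctr[1]=2
Ev 11: PC=6 idx=0 pred=N actual=N -> ctr[0]=0
Ev 12: PC=7 idx=1 pred=T actual=N -> ctr[1]=1

Answer: N N N T N N N N N N N T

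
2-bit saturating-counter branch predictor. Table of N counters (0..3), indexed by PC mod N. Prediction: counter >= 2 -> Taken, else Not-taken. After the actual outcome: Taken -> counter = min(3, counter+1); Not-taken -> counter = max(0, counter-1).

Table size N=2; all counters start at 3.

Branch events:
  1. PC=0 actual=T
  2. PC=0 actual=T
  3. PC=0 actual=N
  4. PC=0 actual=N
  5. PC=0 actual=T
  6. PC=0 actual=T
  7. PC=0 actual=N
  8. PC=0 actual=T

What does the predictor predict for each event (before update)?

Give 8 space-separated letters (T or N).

Answer: T T T T N T T T

Derivation:
Ev 1: PC=0 idx=0 pred=T actual=T -> ctr[0]=3
Ev 2: PC=0 idx=0 pred=T actual=T -> ctr[0]=3
Ev 3: PC=0 idx=0 pred=T actual=N -> ctr[0]=2
Ev 4: PC=0 idx=0 pred=T actual=N -> ctr[0]=1
Ev 5: PC=0 idx=0 pred=N actual=T -> ctr[0]=2
Ev 6: PC=0 idx=0 pred=T actual=T -> ctr[0]=3
Ev 7: PC=0 idx=0 pred=T actual=N -> ctr[0]=2
Ev 8: PC=0 idx=0 pred=T actual=T -> ctr[0]=3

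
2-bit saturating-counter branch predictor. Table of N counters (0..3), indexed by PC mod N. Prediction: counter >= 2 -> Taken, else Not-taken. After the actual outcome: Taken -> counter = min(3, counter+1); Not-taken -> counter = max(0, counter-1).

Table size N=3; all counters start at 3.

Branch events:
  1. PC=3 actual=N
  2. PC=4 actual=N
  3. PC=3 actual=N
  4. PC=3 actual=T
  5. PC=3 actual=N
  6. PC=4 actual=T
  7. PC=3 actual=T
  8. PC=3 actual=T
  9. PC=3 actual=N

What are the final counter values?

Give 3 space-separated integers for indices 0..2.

Ev 1: PC=3 idx=0 pred=T actual=N -> ctr[0]=2
Ev 2: PC=4 idx=1 pred=T actual=N -> ctr[1]=2
Ev 3: PC=3 idx=0 pred=T actual=N -> ctr[0]=1
Ev 4: PC=3 idx=0 pred=N actual=T -> ctr[0]=2
Ev 5: PC=3 idx=0 pred=T actual=N -> ctr[0]=1
Ev 6: PC=4 idx=1 pred=T actual=T -> ctr[1]=3
Ev 7: PC=3 idx=0 pred=N actual=T -> ctr[0]=2
Ev 8: PC=3 idx=0 pred=T actual=T -> ctr[0]=3
Ev 9: PC=3 idx=0 pred=T actual=N -> ctr[0]=2

Answer: 2 3 3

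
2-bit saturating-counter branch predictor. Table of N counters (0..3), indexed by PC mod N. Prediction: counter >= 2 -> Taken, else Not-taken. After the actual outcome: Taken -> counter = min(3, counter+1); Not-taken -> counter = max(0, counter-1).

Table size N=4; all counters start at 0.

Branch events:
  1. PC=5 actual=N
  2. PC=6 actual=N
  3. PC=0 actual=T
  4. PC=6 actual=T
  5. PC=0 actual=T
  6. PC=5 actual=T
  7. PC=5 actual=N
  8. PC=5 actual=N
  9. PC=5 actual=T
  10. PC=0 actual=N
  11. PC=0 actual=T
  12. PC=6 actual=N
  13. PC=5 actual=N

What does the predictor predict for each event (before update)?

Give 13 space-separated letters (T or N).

Answer: N N N N N N N N N T N N N

Derivation:
Ev 1: PC=5 idx=1 pred=N actual=N -> ctr[1]=0
Ev 2: PC=6 idx=2 pred=N actual=N -> ctr[2]=0
Ev 3: PC=0 idx=0 pred=N actual=T -> ctr[0]=1
Ev 4: PC=6 idx=2 pred=N actual=T -> ctr[2]=1
Ev 5: PC=0 idx=0 pred=N actual=T -> ctr[0]=2
Ev 6: PC=5 idx=1 pred=N actual=T -> ctr[1]=1
Ev 7: PC=5 idx=1 pred=N actual=N -> ctr[1]=0
Ev 8: PC=5 idx=1 pred=N actual=N -> ctr[1]=0
Ev 9: PC=5 idx=1 pred=N actual=T -> ctr[1]=1
Ev 10: PC=0 idx=0 pred=T actual=N -> ctr[0]=1
Ev 11: PC=0 idx=0 pred=N actual=T -> ctr[0]=2
Ev 12: PC=6 idx=2 pred=N actual=N -> ctr[2]=0
Ev 13: PC=5 idx=1 pred=N actual=N -> ctr[1]=0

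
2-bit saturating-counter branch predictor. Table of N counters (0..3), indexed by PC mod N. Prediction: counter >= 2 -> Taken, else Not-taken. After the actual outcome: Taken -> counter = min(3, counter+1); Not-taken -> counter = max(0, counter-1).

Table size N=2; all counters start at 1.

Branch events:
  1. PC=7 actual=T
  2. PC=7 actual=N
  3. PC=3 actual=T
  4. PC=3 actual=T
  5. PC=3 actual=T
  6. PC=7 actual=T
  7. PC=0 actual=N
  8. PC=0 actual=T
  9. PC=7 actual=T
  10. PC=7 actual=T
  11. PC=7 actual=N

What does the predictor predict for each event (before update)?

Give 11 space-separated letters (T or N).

Ev 1: PC=7 idx=1 pred=N actual=T -> ctr[1]=2
Ev 2: PC=7 idx=1 pred=T actual=N -> ctr[1]=1
Ev 3: PC=3 idx=1 pred=N actual=T -> ctr[1]=2
Ev 4: PC=3 idx=1 pred=T actual=T -> ctr[1]=3
Ev 5: PC=3 idx=1 pred=T actual=T -> ctr[1]=3
Ev 6: PC=7 idx=1 pred=T actual=T -> ctr[1]=3
Ev 7: PC=0 idx=0 pred=N actual=N -> ctr[0]=0
Ev 8: PC=0 idx=0 pred=N actual=T -> ctr[0]=1
Ev 9: PC=7 idx=1 pred=T actual=T -> ctr[1]=3
Ev 10: PC=7 idx=1 pred=T actual=T -> ctr[1]=3
Ev 11: PC=7 idx=1 pred=T actual=N -> ctr[1]=2

Answer: N T N T T T N N T T T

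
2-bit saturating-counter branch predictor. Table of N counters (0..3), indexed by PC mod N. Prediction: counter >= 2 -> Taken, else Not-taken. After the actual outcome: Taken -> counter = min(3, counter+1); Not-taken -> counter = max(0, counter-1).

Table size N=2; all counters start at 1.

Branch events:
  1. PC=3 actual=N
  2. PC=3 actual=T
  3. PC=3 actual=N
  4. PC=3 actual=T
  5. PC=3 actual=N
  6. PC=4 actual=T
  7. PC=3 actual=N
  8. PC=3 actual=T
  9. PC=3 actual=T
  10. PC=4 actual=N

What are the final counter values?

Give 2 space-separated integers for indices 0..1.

Answer: 1 2

Derivation:
Ev 1: PC=3 idx=1 pred=N actual=N -> ctr[1]=0
Ev 2: PC=3 idx=1 pred=N actual=T -> ctr[1]=1
Ev 3: PC=3 idx=1 pred=N actual=N -> ctr[1]=0
Ev 4: PC=3 idx=1 pred=N actual=T -> ctr[1]=1
Ev 5: PC=3 idx=1 pred=N actual=N -> ctr[1]=0
Ev 6: PC=4 idx=0 pred=N actual=T -> ctr[0]=2
Ev 7: PC=3 idx=1 pred=N actual=N -> ctr[1]=0
Ev 8: PC=3 idx=1 pred=N actual=T -> ctr[1]=1
Ev 9: PC=3 idx=1 pred=N actual=T -> ctr[1]=2
Ev 10: PC=4 idx=0 pred=T actual=N -> ctr[0]=1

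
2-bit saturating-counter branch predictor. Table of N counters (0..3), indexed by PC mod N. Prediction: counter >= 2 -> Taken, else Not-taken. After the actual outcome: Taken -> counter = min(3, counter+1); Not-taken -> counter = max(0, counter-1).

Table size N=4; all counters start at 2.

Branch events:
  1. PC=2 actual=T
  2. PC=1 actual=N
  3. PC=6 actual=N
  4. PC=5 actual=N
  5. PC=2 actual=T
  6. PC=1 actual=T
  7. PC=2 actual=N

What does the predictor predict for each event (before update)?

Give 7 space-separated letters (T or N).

Answer: T T T N T N T

Derivation:
Ev 1: PC=2 idx=2 pred=T actual=T -> ctr[2]=3
Ev 2: PC=1 idx=1 pred=T actual=N -> ctr[1]=1
Ev 3: PC=6 idx=2 pred=T actual=N -> ctr[2]=2
Ev 4: PC=5 idx=1 pred=N actual=N -> ctr[1]=0
Ev 5: PC=2 idx=2 pred=T actual=T -> ctr[2]=3
Ev 6: PC=1 idx=1 pred=N actual=T -> ctr[1]=1
Ev 7: PC=2 idx=2 pred=T actual=N -> ctr[2]=2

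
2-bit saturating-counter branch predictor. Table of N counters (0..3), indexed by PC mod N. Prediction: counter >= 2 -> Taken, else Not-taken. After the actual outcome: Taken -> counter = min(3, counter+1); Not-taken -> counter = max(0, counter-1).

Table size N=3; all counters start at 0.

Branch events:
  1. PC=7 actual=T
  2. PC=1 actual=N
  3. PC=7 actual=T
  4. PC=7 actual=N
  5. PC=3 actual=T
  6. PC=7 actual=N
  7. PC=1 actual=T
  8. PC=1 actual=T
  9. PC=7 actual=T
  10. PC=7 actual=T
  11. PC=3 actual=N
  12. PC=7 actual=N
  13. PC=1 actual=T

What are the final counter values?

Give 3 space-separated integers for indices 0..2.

Answer: 0 3 0

Derivation:
Ev 1: PC=7 idx=1 pred=N actual=T -> ctr[1]=1
Ev 2: PC=1 idx=1 pred=N actual=N -> ctr[1]=0
Ev 3: PC=7 idx=1 pred=N actual=T -> ctr[1]=1
Ev 4: PC=7 idx=1 pred=N actual=N -> ctr[1]=0
Ev 5: PC=3 idx=0 pred=N actual=T -> ctr[0]=1
Ev 6: PC=7 idx=1 pred=N actual=N -> ctr[1]=0
Ev 7: PC=1 idx=1 pred=N actual=T -> ctr[1]=1
Ev 8: PC=1 idx=1 pred=N actual=T -> ctr[1]=2
Ev 9: PC=7 idx=1 pred=T actual=T -> ctr[1]=3
Ev 10: PC=7 idx=1 pred=T actual=T -> ctr[1]=3
Ev 11: PC=3 idx=0 pred=N actual=N -> ctr[0]=0
Ev 12: PC=7 idx=1 pred=T actual=N -> ctr[1]=2
Ev 13: PC=1 idx=1 pred=T actual=T -> ctr[1]=3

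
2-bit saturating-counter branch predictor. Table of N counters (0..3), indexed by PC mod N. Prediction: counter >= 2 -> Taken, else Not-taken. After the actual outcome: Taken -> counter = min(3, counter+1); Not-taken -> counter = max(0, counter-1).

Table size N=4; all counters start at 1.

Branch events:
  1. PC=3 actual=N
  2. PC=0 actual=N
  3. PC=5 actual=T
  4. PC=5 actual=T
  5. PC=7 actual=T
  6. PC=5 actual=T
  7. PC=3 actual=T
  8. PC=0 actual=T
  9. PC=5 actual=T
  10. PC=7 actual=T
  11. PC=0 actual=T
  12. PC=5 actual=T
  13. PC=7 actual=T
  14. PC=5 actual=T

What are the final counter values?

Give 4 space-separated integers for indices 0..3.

Answer: 2 3 1 3

Derivation:
Ev 1: PC=3 idx=3 pred=N actual=N -> ctr[3]=0
Ev 2: PC=0 idx=0 pred=N actual=N -> ctr[0]=0
Ev 3: PC=5 idx=1 pred=N actual=T -> ctr[1]=2
Ev 4: PC=5 idx=1 pred=T actual=T -> ctr[1]=3
Ev 5: PC=7 idx=3 pred=N actual=T -> ctr[3]=1
Ev 6: PC=5 idx=1 pred=T actual=T -> ctr[1]=3
Ev 7: PC=3 idx=3 pred=N actual=T -> ctr[3]=2
Ev 8: PC=0 idx=0 pred=N actual=T -> ctr[0]=1
Ev 9: PC=5 idx=1 pred=T actual=T -> ctr[1]=3
Ev 10: PC=7 idx=3 pred=T actual=T -> ctr[3]=3
Ev 11: PC=0 idx=0 pred=N actual=T -> ctr[0]=2
Ev 12: PC=5 idx=1 pred=T actual=T -> ctr[1]=3
Ev 13: PC=7 idx=3 pred=T actual=T -> ctr[3]=3
Ev 14: PC=5 idx=1 pred=T actual=T -> ctr[1]=3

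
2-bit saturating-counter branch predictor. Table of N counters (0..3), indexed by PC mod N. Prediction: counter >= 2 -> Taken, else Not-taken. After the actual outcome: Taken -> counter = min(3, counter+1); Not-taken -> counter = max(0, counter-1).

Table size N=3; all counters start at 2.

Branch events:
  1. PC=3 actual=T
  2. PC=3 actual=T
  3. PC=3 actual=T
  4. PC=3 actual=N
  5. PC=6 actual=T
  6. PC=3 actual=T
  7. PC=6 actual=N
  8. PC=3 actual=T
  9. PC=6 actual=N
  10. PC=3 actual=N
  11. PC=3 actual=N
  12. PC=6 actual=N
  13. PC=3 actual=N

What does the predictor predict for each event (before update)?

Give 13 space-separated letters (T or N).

Ev 1: PC=3 idx=0 pred=T actual=T -> ctr[0]=3
Ev 2: PC=3 idx=0 pred=T actual=T -> ctr[0]=3
Ev 3: PC=3 idx=0 pred=T actual=T -> ctr[0]=3
Ev 4: PC=3 idx=0 pred=T actual=N -> ctr[0]=2
Ev 5: PC=6 idx=0 pred=T actual=T -> ctr[0]=3
Ev 6: PC=3 idx=0 pred=T actual=T -> ctr[0]=3
Ev 7: PC=6 idx=0 pred=T actual=N -> ctr[0]=2
Ev 8: PC=3 idx=0 pred=T actual=T -> ctr[0]=3
Ev 9: PC=6 idx=0 pred=T actual=N -> ctr[0]=2
Ev 10: PC=3 idx=0 pred=T actual=N -> ctr[0]=1
Ev 11: PC=3 idx=0 pred=N actual=N -> ctr[0]=0
Ev 12: PC=6 idx=0 pred=N actual=N -> ctr[0]=0
Ev 13: PC=3 idx=0 pred=N actual=N -> ctr[0]=0

Answer: T T T T T T T T T T N N N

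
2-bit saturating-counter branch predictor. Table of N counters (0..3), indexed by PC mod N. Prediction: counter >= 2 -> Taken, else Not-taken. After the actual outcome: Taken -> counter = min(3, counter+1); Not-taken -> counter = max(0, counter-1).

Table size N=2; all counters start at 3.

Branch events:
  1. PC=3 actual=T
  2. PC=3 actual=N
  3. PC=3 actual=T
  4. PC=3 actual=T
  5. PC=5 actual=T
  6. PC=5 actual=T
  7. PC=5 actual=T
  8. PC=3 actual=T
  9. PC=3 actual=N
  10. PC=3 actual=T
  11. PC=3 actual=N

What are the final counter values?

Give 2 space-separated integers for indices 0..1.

Answer: 3 2

Derivation:
Ev 1: PC=3 idx=1 pred=T actual=T -> ctr[1]=3
Ev 2: PC=3 idx=1 pred=T actual=N -> ctr[1]=2
Ev 3: PC=3 idx=1 pred=T actual=T -> ctr[1]=3
Ev 4: PC=3 idx=1 pred=T actual=T -> ctr[1]=3
Ev 5: PC=5 idx=1 pred=T actual=T -> ctr[1]=3
Ev 6: PC=5 idx=1 pred=T actual=T -> ctr[1]=3
Ev 7: PC=5 idx=1 pred=T actual=T -> ctr[1]=3
Ev 8: PC=3 idx=1 pred=T actual=T -> ctr[1]=3
Ev 9: PC=3 idx=1 pred=T actual=N -> ctr[1]=2
Ev 10: PC=3 idx=1 pred=T actual=T -> ctr[1]=3
Ev 11: PC=3 idx=1 pred=T actual=N -> ctr[1]=2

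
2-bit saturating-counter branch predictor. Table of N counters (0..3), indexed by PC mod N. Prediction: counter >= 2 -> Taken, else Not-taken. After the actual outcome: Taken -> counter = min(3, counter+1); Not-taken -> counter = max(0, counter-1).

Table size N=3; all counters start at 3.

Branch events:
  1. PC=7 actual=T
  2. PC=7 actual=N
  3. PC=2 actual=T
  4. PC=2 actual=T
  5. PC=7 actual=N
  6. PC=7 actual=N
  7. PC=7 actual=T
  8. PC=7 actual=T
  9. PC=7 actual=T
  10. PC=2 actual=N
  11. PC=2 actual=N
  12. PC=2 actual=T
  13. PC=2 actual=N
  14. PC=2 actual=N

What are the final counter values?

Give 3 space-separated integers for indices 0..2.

Ev 1: PC=7 idx=1 pred=T actual=T -> ctr[1]=3
Ev 2: PC=7 idx=1 pred=T actual=N -> ctr[1]=2
Ev 3: PC=2 idx=2 pred=T actual=T -> ctr[2]=3
Ev 4: PC=2 idx=2 pred=T actual=T -> ctr[2]=3
Ev 5: PC=7 idx=1 pred=T actual=N -> ctr[1]=1
Ev 6: PC=7 idx=1 pred=N actual=N -> ctr[1]=0
Ev 7: PC=7 idx=1 pred=N actual=T -> ctr[1]=1
Ev 8: PC=7 idx=1 pred=N actual=T -> ctr[1]=2
Ev 9: PC=7 idx=1 pred=T actual=T -> ctr[1]=3
Ev 10: PC=2 idx=2 pred=T actual=N -> ctr[2]=2
Ev 11: PC=2 idx=2 pred=T actual=N -> ctr[2]=1
Ev 12: PC=2 idx=2 pred=N actual=T -> ctr[2]=2
Ev 13: PC=2 idx=2 pred=T actual=N -> ctr[2]=1
Ev 14: PC=2 idx=2 pred=N actual=N -> ctr[2]=0

Answer: 3 3 0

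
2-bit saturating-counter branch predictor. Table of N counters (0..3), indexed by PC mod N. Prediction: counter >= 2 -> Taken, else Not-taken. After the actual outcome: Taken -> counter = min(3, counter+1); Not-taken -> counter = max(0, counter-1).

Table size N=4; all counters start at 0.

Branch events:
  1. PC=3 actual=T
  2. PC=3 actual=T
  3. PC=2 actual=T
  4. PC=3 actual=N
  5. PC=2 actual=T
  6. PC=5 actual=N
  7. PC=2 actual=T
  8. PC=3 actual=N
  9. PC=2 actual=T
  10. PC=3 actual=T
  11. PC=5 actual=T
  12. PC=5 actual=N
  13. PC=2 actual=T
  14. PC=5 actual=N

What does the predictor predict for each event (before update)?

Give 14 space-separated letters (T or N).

Ev 1: PC=3 idx=3 pred=N actual=T -> ctr[3]=1
Ev 2: PC=3 idx=3 pred=N actual=T -> ctr[3]=2
Ev 3: PC=2 idx=2 pred=N actual=T -> ctr[2]=1
Ev 4: PC=3 idx=3 pred=T actual=N -> ctr[3]=1
Ev 5: PC=2 idx=2 pred=N actual=T -> ctr[2]=2
Ev 6: PC=5 idx=1 pred=N actual=N -> ctr[1]=0
Ev 7: PC=2 idx=2 pred=T actual=T -> ctr[2]=3
Ev 8: PC=3 idx=3 pred=N actual=N -> ctr[3]=0
Ev 9: PC=2 idx=2 pred=T actual=T -> ctr[2]=3
Ev 10: PC=3 idx=3 pred=N actual=T -> ctr[3]=1
Ev 11: PC=5 idx=1 pred=N actual=T -> ctr[1]=1
Ev 12: PC=5 idx=1 pred=N actual=N -> ctr[1]=0
Ev 13: PC=2 idx=2 pred=T actual=T -> ctr[2]=3
Ev 14: PC=5 idx=1 pred=N actual=N -> ctr[1]=0

Answer: N N N T N N T N T N N N T N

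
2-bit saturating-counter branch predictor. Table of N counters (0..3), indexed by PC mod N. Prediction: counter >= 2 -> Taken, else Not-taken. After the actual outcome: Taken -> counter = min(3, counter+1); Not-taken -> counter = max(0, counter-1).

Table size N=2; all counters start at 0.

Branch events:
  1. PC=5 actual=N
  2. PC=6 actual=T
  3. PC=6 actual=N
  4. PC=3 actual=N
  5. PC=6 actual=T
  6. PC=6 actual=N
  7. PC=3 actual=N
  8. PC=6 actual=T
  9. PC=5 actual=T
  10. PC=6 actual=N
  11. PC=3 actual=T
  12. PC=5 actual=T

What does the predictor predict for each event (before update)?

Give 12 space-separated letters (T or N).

Ev 1: PC=5 idx=1 pred=N actual=N -> ctr[1]=0
Ev 2: PC=6 idx=0 pred=N actual=T -> ctr[0]=1
Ev 3: PC=6 idx=0 pred=N actual=N -> ctr[0]=0
Ev 4: PC=3 idx=1 pred=N actual=N -> ctr[1]=0
Ev 5: PC=6 idx=0 pred=N actual=T -> ctr[0]=1
Ev 6: PC=6 idx=0 pred=N actual=N -> ctr[0]=0
Ev 7: PC=3 idx=1 pred=N actual=N -> ctr[1]=0
Ev 8: PC=6 idx=0 pred=N actual=T -> ctr[0]=1
Ev 9: PC=5 idx=1 pred=N actual=T -> ctr[1]=1
Ev 10: PC=6 idx=0 pred=N actual=N -> ctr[0]=0
Ev 11: PC=3 idx=1 pred=N actual=T -> ctr[1]=2
Ev 12: PC=5 idx=1 pred=T actual=T -> ctr[1]=3

Answer: N N N N N N N N N N N T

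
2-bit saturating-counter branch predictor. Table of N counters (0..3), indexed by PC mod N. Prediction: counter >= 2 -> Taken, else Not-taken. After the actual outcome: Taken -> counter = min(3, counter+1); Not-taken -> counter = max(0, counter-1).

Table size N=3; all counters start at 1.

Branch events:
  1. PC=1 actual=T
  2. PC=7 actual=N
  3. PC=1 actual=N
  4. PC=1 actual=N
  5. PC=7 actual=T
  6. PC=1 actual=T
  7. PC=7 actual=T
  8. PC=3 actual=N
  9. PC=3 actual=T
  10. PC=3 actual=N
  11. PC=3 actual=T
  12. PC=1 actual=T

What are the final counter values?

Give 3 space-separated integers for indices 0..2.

Answer: 1 3 1

Derivation:
Ev 1: PC=1 idx=1 pred=N actual=T -> ctr[1]=2
Ev 2: PC=7 idx=1 pred=T actual=N -> ctr[1]=1
Ev 3: PC=1 idx=1 pred=N actual=N -> ctr[1]=0
Ev 4: PC=1 idx=1 pred=N actual=N -> ctr[1]=0
Ev 5: PC=7 idx=1 pred=N actual=T -> ctr[1]=1
Ev 6: PC=1 idx=1 pred=N actual=T -> ctr[1]=2
Ev 7: PC=7 idx=1 pred=T actual=T -> ctr[1]=3
Ev 8: PC=3 idx=0 pred=N actual=N -> ctr[0]=0
Ev 9: PC=3 idx=0 pred=N actual=T -> ctr[0]=1
Ev 10: PC=3 idx=0 pred=N actual=N -> ctr[0]=0
Ev 11: PC=3 idx=0 pred=N actual=T -> ctr[0]=1
Ev 12: PC=1 idx=1 pred=T actual=T -> ctr[1]=3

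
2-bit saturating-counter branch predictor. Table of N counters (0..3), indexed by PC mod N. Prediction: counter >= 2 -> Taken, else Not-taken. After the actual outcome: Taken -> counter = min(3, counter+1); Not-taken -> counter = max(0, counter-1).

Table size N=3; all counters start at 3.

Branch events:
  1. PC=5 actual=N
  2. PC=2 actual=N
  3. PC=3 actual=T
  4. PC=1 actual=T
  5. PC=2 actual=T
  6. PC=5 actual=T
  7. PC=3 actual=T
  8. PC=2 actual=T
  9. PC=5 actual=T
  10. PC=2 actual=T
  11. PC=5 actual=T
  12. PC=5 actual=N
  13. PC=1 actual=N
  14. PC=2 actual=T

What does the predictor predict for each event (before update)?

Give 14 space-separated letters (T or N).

Answer: T T T T N T T T T T T T T T

Derivation:
Ev 1: PC=5 idx=2 pred=T actual=N -> ctr[2]=2
Ev 2: PC=2 idx=2 pred=T actual=N -> ctr[2]=1
Ev 3: PC=3 idx=0 pred=T actual=T -> ctr[0]=3
Ev 4: PC=1 idx=1 pred=T actual=T -> ctr[1]=3
Ev 5: PC=2 idx=2 pred=N actual=T -> ctr[2]=2
Ev 6: PC=5 idx=2 pred=T actual=T -> ctr[2]=3
Ev 7: PC=3 idx=0 pred=T actual=T -> ctr[0]=3
Ev 8: PC=2 idx=2 pred=T actual=T -> ctr[2]=3
Ev 9: PC=5 idx=2 pred=T actual=T -> ctr[2]=3
Ev 10: PC=2 idx=2 pred=T actual=T -> ctr[2]=3
Ev 11: PC=5 idx=2 pred=T actual=T -> ctr[2]=3
Ev 12: PC=5 idx=2 pred=T actual=N -> ctr[2]=2
Ev 13: PC=1 idx=1 pred=T actual=N -> ctr[1]=2
Ev 14: PC=2 idx=2 pred=T actual=T -> ctr[2]=3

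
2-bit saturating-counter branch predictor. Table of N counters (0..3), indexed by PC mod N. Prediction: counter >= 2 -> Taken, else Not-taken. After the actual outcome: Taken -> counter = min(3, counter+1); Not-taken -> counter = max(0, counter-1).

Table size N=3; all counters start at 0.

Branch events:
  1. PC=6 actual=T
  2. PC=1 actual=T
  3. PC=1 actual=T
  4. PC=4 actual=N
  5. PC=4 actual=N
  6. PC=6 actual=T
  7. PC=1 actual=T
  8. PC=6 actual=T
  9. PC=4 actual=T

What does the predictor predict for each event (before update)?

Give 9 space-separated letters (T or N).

Ev 1: PC=6 idx=0 pred=N actual=T -> ctr[0]=1
Ev 2: PC=1 idx=1 pred=N actual=T -> ctr[1]=1
Ev 3: PC=1 idx=1 pred=N actual=T -> ctr[1]=2
Ev 4: PC=4 idx=1 pred=T actual=N -> ctr[1]=1
Ev 5: PC=4 idx=1 pred=N actual=N -> ctr[1]=0
Ev 6: PC=6 idx=0 pred=N actual=T -> ctr[0]=2
Ev 7: PC=1 idx=1 pred=N actual=T -> ctr[1]=1
Ev 8: PC=6 idx=0 pred=T actual=T -> ctr[0]=3
Ev 9: PC=4 idx=1 pred=N actual=T -> ctr[1]=2

Answer: N N N T N N N T N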